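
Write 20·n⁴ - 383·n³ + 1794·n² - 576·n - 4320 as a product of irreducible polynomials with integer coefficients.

Testing divisors of the constant over divisors of the leading coefficient, n = -5/4 is a root, giving the factor (4·n + 5) and quotient 5·n³ - 102·n² + 576·n - 864.
Continuing, n = 12 is a root, so (n - 12) divides it; the quotient is 5·n² - 42·n + 72.
The remaining quadratic factors as (n - 6)(5·n - 12).

(4·n + 5)·(5·n - 12)·(n - 12)·(n - 6)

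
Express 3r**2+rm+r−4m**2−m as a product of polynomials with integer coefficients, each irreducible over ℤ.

(r−m)(3r+4m+1)

Group: 3r(r−m) + (4m+1)(r−m); both groups contain (r−m).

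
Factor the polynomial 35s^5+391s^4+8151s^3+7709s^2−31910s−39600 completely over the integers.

(5s+8)(7s+11)(s−2)(s^2+10s+225)

Testing divisors of the constant over divisors of the leading coefficient, s = −11/7 is a root, so (7s+11) divides it; the quotient is 5s^4+48s^3+1089s^2−610s−3600.
Continuing, s = 2 is a root, so (s−2) is a factor; dividing leaves 5s^3+58s^2+1205s+1800.
Next, s = −8/5 is a root, so (5s+8) divides it; the quotient is s^2+10s+225.
The quadratic s^2+10s+225 has discriminant −800 < 0 and is irreducible over ℤ.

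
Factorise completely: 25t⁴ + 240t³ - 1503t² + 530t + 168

By the rational root theorem, t = 3/5 is a root, giving the factor (5t - 3) and quotient 5t³ + 51t² - 270t - 56.
Then t = -14 is a root, giving the factor (t + 14) and quotient 5t² - 19t - 4.
The remaining quadratic factors as (t - 4)(5t + 1).

(5t + 1)(5t - 3)(t + 14)(t - 4)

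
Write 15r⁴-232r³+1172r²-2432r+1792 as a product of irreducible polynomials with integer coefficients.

(3r-8)(5r-14)(r-2)(r-8)

Among the possible rational roots, r = 8/3 is a root, so (3r-8) is a factor; dividing leaves 5r³-64r²+220r-224.
Then r = 8 is a root, so (r-8) is a factor; dividing leaves 5r²-24r+28.
The remaining quadratic factors as (5r-14)(r-2).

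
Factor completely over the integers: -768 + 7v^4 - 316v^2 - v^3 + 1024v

(7v - 8)(v + 8)(v - 3)(v - 4)

Testing divisors of the constant over divisors of the leading coefficient, v = 8/7 is a root, so (7v - 8) is a factor; dividing leaves v^3 + v^2 - 44v + 96.
Next, v = 3 is a root, so (v - 3) divides it; the quotient is v^2 + 4v - 32.
The remaining quadratic factors as (v - 4)(v + 8).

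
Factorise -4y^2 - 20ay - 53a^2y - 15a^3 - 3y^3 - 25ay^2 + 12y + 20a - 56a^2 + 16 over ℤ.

Group: 5a(-3a^2 - 10ay - 10a - 3y^2 + 2y + 8) + (y + 2)(-3a^2 - 10ay - 10a - 3y^2 + 2y + 8); both groups contain (-3a^2 - 10ay - 10a - 3y^2 + 2y + 8), so (5a + y + 2) is a factor with cofactor -3a^2 - 10ay - 10a - 3y^2 + 2y + 8.
The cofactor groups again: -3a^2 - 10ay - 10a - 3y^2 + 2y + 8 = -3a(a + 3y + 4) + (-y + 2)(a + 3y + 4); both groups contain (a + 3y + 4), giving -(3a + y - 2)(a + 3y + 4).

-(3a + y - 2)(5a + y + 2)(a + 3y + 4)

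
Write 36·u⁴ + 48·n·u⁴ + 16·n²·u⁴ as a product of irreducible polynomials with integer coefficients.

4·u⁴·(2·n + 3)²

Pull out the common factor 4·u⁴, leaving 4·n² + 12·n + 9.
Recognize a perfect-square trinomial with the parts 2·n and 3.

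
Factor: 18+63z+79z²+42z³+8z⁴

Trying the rational-root candidates, z = −2 is a root, so (z+2) is a factor; dividing leaves 8z³+26z²+27z+9.
Next, z = −3/2 is a root, giving the factor (2z+3) and quotient 4z²+7z+3.
The remaining quadratic factors as (4z+3)(z+1).

(2z+3)(4z+3)(z+1)(z+2)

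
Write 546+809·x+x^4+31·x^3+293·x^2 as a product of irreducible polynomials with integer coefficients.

By the rational root theorem, x = -14 is a root, giving the factor (x+14) and quotient x^3+17·x^2+55·x+39.
Continuing, x = -1 is a root, so (x+1) divides it; the quotient is x^2+16·x+39.
The remaining quadratic factors as (x+13)(x+3).

(x+1)·(x+13)·(x+14)·(x+3)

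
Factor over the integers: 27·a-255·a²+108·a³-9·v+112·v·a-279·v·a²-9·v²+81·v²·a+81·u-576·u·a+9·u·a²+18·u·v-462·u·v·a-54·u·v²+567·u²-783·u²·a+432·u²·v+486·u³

(9·u+9·v-4·a+9)·(6·u-9·a+1)·(9·u-v+3·a)

Group: 9·u·(54·u²-6·u·v-63·u·a+9·u+9·v·a-v-27·a²+3·a) + (9·v-4·a+9)·(54·u²-6·u·v-63·u·a+9·u+9·v·a-v-27·a²+3·a); both groups contain (54·u²-6·u·v-63·u·a+9·u+9·v·a-v-27·a²+3·a), so (9·u+9·v-4·a+9) is a factor with cofactor 54·u²-6·u·v-63·u·a+9·u+9·v·a-v-27·a²+3·a.
The cofactor groups again: 54·u²-6·u·v-63·u·a+9·u+9·v·a-v-27·a²+3·a = 9·u·(6·u-9·a+1) + (-v+3·a)·(6·u-9·a+1); both groups contain (6·u-9·a+1), giving (9·u-v+3·a)·(6·u-9·a+1).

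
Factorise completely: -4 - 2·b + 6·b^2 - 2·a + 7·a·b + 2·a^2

(2·a + 3·b + 2)·(a + 2·b - 2)

Group: 2·a·(a + 2·b - 2) + (3·b + 2)·(a + 2·b - 2); both groups contain (a + 2·b - 2).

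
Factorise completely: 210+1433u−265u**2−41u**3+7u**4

By the rational root theorem, u = −6 is a root, giving the factor (u+6) and quotient 7u**3−83u**2+233u+35.
Next, u = 7 is a root, so (u−7) is a factor; dividing leaves 7u**2−34u−5.
The remaining quadratic factors as (7u+1)(u−5).

(7u+1)(u+6)(u−5)(u−7)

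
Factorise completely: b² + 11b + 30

(b + 5)(b + 6)

Two integers with product 30 and sum 11 are 6 and 5.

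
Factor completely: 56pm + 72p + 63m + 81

Group as (56pm + 72p) + (63m + 81) = 8p(7m + 9) + 9(7m + 9).
Both groups share the factor (7m + 9).

(7m + 9)(8p + 9)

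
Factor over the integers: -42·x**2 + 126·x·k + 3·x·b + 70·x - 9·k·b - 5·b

-(3·x - 9·k - 5)·(14·x - b)

Group: -3·x·(14·x - b) + (9·k + 5)·(14·x - b); both groups contain (14·x - b).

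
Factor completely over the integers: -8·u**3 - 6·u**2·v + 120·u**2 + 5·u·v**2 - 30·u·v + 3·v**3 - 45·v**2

-(2·u + v)·(4·u - 3·v)·(u + v - 15)

Group: u·(-8·u**2 + 2·u·v + 3·v**2) + (v - 15)·(-8·u**2 + 2·u·v + 3·v**2); both groups contain (-8·u**2 + 2·u·v + 3·v**2), so (u + v - 15) is a factor with cofactor -8·u**2 + 2·u·v + 3·v**2.
The cofactor groups again: -8·u**2 + 2·u·v + 3·v**2 = -4·u·(2·u + v) + 3·v·(2·u + v); both groups contain (2·u + v), giving -(4·u - 3·v)·(2·u + v).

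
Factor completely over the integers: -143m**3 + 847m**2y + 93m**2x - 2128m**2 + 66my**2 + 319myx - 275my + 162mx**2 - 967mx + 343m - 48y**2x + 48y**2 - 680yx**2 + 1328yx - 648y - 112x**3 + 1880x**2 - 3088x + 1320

Group: 11m(-13m**2 + 77my - mx - 184m + 6y**2 + 85yx - 81y + 14x**2 - 221x + 165) + (-8x + 8)(-13m**2 + 77my - mx - 184m + 6y**2 + 85yx - 81y + 14x**2 - 221x + 165); both groups contain (-13m**2 + 77my - mx - 184m + 6y**2 + 85yx - 81y + 14x**2 - 221x + 165), so (11m - 8x + 8) is a factor with cofactor -13m**2 + 77my - mx - 184m + 6y**2 + 85yx - 81y + 14x**2 - 221x + 165.
The cofactor groups again: -13m**2 + 77my - mx - 184m + 6y**2 + 85yx - 81y + 14x**2 - 221x + 165 = -13m(m - 6y - x + 15) + (-y - 14x + 11)(m - 6y - x + 15); both groups contain (m - 6y - x + 15), giving -(13m + y + 14x - 11)(m - 6y - x + 15).

-(11m - 8x + 8)(13m + y + 14x - 11)(m - 6y - x + 15)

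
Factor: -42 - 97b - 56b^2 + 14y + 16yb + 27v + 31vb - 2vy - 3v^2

-(3v + 2y - 7b - 6)(v - 8b - 7)

Group: -v(3v + 2y - 7b - 6) + (8b + 7)(3v + 2y - 7b - 6); both groups contain (3v + 2y - 7b - 6).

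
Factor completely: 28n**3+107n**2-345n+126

Testing divisors of the constant over divisors of the leading coefficient, n = 3/7 is a root, so (7n-3) divides it; the quotient is 4n**2+17n-42.
The remaining quadratic factors as (n+6)(4n-7).

(4n-7)(7n-3)(n+6)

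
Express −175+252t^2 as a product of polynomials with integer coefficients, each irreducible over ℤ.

7(6t+5)(6t−5)

Pull out the common factor 7; 36t^2−25 is a difference of squares.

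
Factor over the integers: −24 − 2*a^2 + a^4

Substitute u = a^2 to get a quadratic in u, then factor.
a^2 − 6 is irreducible over ℤ (6 is not a perfect square).
a^2 + 4 is irreducible over ℤ (sum of squares).

(a^2 + 4)*(a^2 − 6)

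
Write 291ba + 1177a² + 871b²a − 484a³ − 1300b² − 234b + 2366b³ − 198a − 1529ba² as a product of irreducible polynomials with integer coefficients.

(14b − 11a + 2)(13b + 11a)(13b + 4a − 9)

Group: 13b(182b² − 87ba − 100b − 44a² + 107a − 18) + 11a(182b² − 87ba − 100b − 44a² + 107a − 18); both groups contain (182b² − 87ba − 100b − 44a² + 107a − 18), so (13b + 11a) is a factor with cofactor 182b² − 87ba − 100b − 44a² + 107a − 18.
The cofactor groups again: 182b² − 87ba − 100b − 44a² + 107a − 18 = 14b(13b + 4a − 9) + (−11a + 2)(13b + 4a − 9); both groups contain (13b + 4a − 9), giving (14b − 11a + 2)(13b + 4a − 9).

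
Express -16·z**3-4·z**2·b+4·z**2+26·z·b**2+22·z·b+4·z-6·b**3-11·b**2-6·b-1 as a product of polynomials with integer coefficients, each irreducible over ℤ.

-(2·z-2·b-1)·(4·z-b-1)·(2·z+3·b+1)

Group: 4·z·(-4·z**2-2·z·b+6·b**2+5·b+1) + (-b-1)·(-4·z**2-2·z·b+6·b**2+5·b+1); both groups contain (-4·z**2-2·z·b+6·b**2+5·b+1), so (4·z-b-1) is a factor with cofactor -4·z**2-2·z·b+6·b**2+5·b+1.
The cofactor groups again: -4·z**2-2·z·b+6·b**2+5·b+1 = -2·z·(2·z+3·b+1) + (2·b+1)·(2·z+3·b+1); both groups contain (2·z+3·b+1), giving -(2·z-2·b-1)·(2·z+3·b+1).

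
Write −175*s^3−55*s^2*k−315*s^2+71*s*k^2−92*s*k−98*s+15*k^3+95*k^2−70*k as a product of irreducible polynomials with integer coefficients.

−(5*s−3*k+2)*(7*s+5*k)*(5*s+k+7)

Group: 5*s*(−35*s^2−4*s*k−14*s+15*k^2−10*k) + (k+7)*(−35*s^2−4*s*k−14*s+15*k^2−10*k); both groups contain (−35*s^2−4*s*k−14*s+15*k^2−10*k), so (5*s+k+7) is a factor with cofactor −35*s^2−4*s*k−14*s+15*k^2−10*k.
The cofactor groups again: −35*s^2−4*s*k−14*s+15*k^2−10*k = −7*s*(5*s−3*k+2) − 5*k*(5*s−3*k+2); both groups contain (5*s−3*k+2), giving −(7*s+5*k)*(5*s−3*k+2).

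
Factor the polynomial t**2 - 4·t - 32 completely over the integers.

(t + 4)·(t - 8)

Two integers with product -32 and sum -4 are 4 and -8.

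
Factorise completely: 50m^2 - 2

2(5m + 1)(5m - 1)

Every term has a factor of 2. Then 25m^2 - 1 = (5m)² − (1)².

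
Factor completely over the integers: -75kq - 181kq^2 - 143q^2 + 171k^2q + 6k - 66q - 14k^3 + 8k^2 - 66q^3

Group: 7k(-2k^2 + 25kq + 2k - 33q^2 - 22q) + (2q + 3)(-2k^2 + 25kq + 2k - 33q^2 - 22q); both groups contain (-2k^2 + 25kq + 2k - 33q^2 - 22q), so (7k + 2q + 3) is a factor with cofactor -2k^2 + 25kq + 2k - 33q^2 - 22q.
The cofactor groups again: -2k^2 + 25kq + 2k - 33q^2 - 22q = -k(2k - 3q - 2) + 11q(2k - 3q - 2); both groups contain (2k - 3q - 2), giving -(k - 11q)(2k - 3q - 2).

-(2k - 3q - 2)(7k + 2q + 3)(k - 11q)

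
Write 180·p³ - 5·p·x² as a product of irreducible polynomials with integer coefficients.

5·p·(6·p + x)·(6·p - x)

Pull out the common factor 5·p; 36·p² - x² is a difference of squares.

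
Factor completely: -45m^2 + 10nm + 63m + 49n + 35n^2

Group: 7n(5n - 5m + 7) + 9m(5n - 5m + 7); both groups contain (5n - 5m + 7).

(5n - 5m + 7)(7n + 9m)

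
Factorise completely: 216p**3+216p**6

Pull out the common factor 216p**3, leaving p**3+1.
Recognize a sum of cubes with the parts 1 and p.

216p**3(p+1)(p**2−p+1)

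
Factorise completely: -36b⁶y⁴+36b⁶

-36b⁶(y+1)(y-1)(y²+1)

Factor out 36b⁶ first: what remains is -y⁴+1.
Recognize a difference of squares with the parts 1 and y².
-y²+1 is again a difference of squares: (-y+1)(y+1).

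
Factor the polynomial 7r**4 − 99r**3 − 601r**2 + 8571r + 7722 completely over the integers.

(7r + 6)(r + 9)(r − 11)(r − 13)

By the rational root theorem, r = 11 is a root, so (r − 11) is a factor; dividing leaves 7r**3 − 22r**2 − 843r − 702.
Next, r = 13 is a root, so (r − 13) divides it; the quotient is 7r**2 + 69r + 54.
The remaining quadratic factors as (7r + 6)(r + 9).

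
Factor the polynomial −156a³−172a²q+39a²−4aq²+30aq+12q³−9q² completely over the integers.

Group: 13a(−12a²−16aq+3a−4q²+3q) − 3q(−12a²−16aq+3a−4q²+3q); both groups contain (−12a²−16aq+3a−4q²+3q), so (13a−3q) is a factor with cofactor −12a²−16aq+3a−4q²+3q.
The cofactor groups again: −12a²−16aq+3a−4q²+3q = −12a(a+q) + (−4q+3)(a+q); both groups contain (a+q), giving −(12a+4q−3)(a+q).

−(12a+4q−3)(13a−3q)(a+q)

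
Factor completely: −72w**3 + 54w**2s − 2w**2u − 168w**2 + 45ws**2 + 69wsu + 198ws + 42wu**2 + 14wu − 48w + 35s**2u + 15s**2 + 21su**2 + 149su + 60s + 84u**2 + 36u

Group: 9w(−8w**2 + 6ws + 6wu − 16w + 5s**2 + 3su + 20s + 12u) + (7u + 3)(−8w**2 + 6ws + 6wu − 16w + 5s**2 + 3su + 20s + 12u); both groups contain (−8w**2 + 6ws + 6wu − 16w + 5s**2 + 3su + 20s + 12u), so (9w + 7u + 3) is a factor with cofactor −8w**2 + 6ws + 6wu − 16w + 5s**2 + 3su + 20s + 12u.
The cofactor groups again: −8w**2 + 6ws + 6wu − 16w + 5s**2 + 3su + 20s + 12u = −4w(2w + s + 4) + (5s + 3u)(2w + s + 4); both groups contain (2w + s + 4), giving −(4w − 5s − 3u)(2w + s + 4).

−(4w − 5s − 3u)(9w + 7u + 3)(2w + s + 4)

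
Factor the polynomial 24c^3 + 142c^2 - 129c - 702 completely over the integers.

Testing divisors of the constant over divisors of the leading coefficient, c = -6 is a root, so (c + 6) divides it; the quotient is 24c^2 - 2c - 117.
The remaining quadratic factors as (6c + 13)(4c - 9).

(4c - 9)(6c + 13)(c + 6)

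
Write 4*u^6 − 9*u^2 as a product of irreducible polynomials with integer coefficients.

u^2*(2*u^2 + 3)*(2*u^2 − 3)

Every term has a factor of u^2; factoring it out leaves 4*u^4 − 9.
Recognize a difference of squares with the parts 2*u^2 and 3.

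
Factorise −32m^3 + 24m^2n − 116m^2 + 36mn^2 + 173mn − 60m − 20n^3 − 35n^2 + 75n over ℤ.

Group: 8m(−4m^2 + mn − 12m + 5n^2 + 15n) + (−4n + 5)(−4m^2 + mn − 12m + 5n^2 + 15n); both groups contain (−4m^2 + mn − 12m + 5n^2 + 15n), so (8m − 4n + 5) is a factor with cofactor −4m^2 + mn − 12m + 5n^2 + 15n.
The cofactor groups again: −4m^2 + mn − 12m + 5n^2 + 15n = −m(4m − 5n) + (−n − 3)(4m − 5n); both groups contain (4m − 5n), giving −(m + n + 3)(4m − 5n).

−(4m − 5n)(8m − 4n + 5)(m + n + 3)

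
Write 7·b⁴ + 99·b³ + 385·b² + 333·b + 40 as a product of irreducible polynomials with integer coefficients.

(7·b + 1)·(b + 1)·(b + 5)·(b + 8)

Among the possible rational roots, b = -1 is a root, so (b + 1) is a factor; dividing leaves 7·b³ + 92·b² + 293·b + 40.
Next, b = -8 is a root, so (b + 8) divides it; the quotient is 7·b² + 36·b + 5.
The remaining quadratic factors as (7·b + 1)(b + 5).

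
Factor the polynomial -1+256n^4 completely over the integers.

Write as (16n^2)² − (1)², then factor 16n^2-1 once more.

(4n+1)(4n-1)(16n^2+1)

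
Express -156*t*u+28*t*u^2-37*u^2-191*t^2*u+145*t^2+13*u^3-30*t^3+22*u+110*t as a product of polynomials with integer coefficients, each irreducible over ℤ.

Group: 5*t*(-6*t^2-37*t*u+29*t+13*u^2-37*u+22) + u*(-6*t^2-37*t*u+29*t+13*u^2-37*u+22); both groups contain (-6*t^2-37*t*u+29*t+13*u^2-37*u+22), so (5*t+u) is a factor with cofactor -6*t^2-37*t*u+29*t+13*u^2-37*u+22.
The cofactor groups again: -6*t^2-37*t*u+29*t+13*u^2-37*u+22 = -3*t*(2*t+13*u-11) + (u-2)*(2*t+13*u-11); both groups contain (2*t+13*u-11), giving -(3*t-u+2)*(2*t+13*u-11).

-(2*t+13*u-11)*(3*t-u+2)*(5*t+u)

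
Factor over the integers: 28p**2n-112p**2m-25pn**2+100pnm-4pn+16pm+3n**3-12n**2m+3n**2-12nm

Group: n(28p**2-25pn-4p+3n**2+3n) - 4m(28p**2-25pn-4p+3n**2+3n); both groups contain (28p**2-25pn-4p+3n**2+3n), so (n-4m) is a factor with cofactor 28p**2-25pn-4p+3n**2+3n.
The cofactor groups again: 28p**2-25pn-4p+3n**2+3n = 7p(4p-3n) + (-n-1)(4p-3n); both groups contain (4p-3n), giving (7p-n-1)(4p-3n).

(4p-3n)(n-4m)(7p-n-1)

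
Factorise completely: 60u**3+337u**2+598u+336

By the rational root theorem, u = −8/3 is a root, giving the factor (3u+8) and quotient 20u**2+59u+42.
The remaining quadratic factors as (4u+7)(5u+6).

(3u+8)(4u+7)(5u+6)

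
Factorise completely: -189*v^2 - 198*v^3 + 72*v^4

9*v^2*(2*v - 7)*(4*v + 3)

Pull out the common factor 9*v^2, then factor the remaining trinomial.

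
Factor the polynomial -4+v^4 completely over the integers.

(v^2+2)(v^2-2)

Substitute u = v^2 to get a quadratic in u, then factor.
v^2+2 is irreducible over ℤ (always positive, so no real roots).
v^2-2 is irreducible over ℤ (2 is not a perfect square).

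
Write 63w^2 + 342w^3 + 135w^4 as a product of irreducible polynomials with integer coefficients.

9w^2(3w + 7)(5w + 1)

Pull out the common factor 9w^2, then factor the remaining trinomial.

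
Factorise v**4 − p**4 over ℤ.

(v − p)*(v + p)*(v**2 + p**2)

Difference of squares twice: with A = v and B = p, A⁴ − B⁴ = (A² − B²)(A² + B²), and A² − B² factors again.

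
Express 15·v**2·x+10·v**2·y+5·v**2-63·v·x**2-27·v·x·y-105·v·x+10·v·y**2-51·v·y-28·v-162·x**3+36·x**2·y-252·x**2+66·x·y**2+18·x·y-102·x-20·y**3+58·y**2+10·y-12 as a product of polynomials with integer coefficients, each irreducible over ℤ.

Group: 5·v·(3·v·x+2·v·y+v-18·x**2-6·x·y-24·x+4·y**2-10·y-6) + (9·x-5·y+2)·(3·v·x+2·v·y+v-18·x**2-6·x·y-24·x+4·y**2-10·y-6); both groups contain (3·v·x+2·v·y+v-18·x**2-6·x·y-24·x+4·y**2-10·y-6), so (5·v+9·x-5·y+2) is a factor with cofactor 3·v·x+2·v·y+v-18·x**2-6·x·y-24·x+4·y**2-10·y-6.
The cofactor groups again: 3·v·x+2·v·y+v-18·x**2-6·x·y-24·x+4·y**2-10·y-6 = v·(3·x+2·y+1) + (-6·x+2·y-6)·(3·x+2·y+1); both groups contain (3·x+2·y+1), giving (v-6·x+2·y-6)·(3·x+2·y+1).

(3·x+2·y+1)·(5·v+9·x-5·y+2)·(v-6·x+2·y-6)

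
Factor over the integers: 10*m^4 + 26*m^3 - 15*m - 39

(5*m + 13)*(2*m^3 - 3)

Group as (10*m^4 - 15*m) + (26*m^3 - 39) = 5*m*(2*m^3 - 3) + 13*(2*m^3 - 3).
Both groups share the factor (2*m^3 - 3).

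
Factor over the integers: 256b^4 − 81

(4b + 3)(4b − 3)(16b^2 + 9)

(4b)⁴ − (3)⁴ = ((4b)² − (3)²)((4b)² + (3)²); the first factor splits again, the second (16b^2 + 9) is irreducible.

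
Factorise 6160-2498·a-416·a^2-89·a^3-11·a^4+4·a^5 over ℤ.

(4·a-7)·(a+5)·(a-8)·(a^2+2·a+22)

Testing divisors of the constant over divisors of the leading coefficient, a = -5 is a root, giving the factor (a+5) and quotient 4·a^4-31·a^3+66·a^2-746·a+1232.
Continuing, a = 7/4 is a root, so (4·a-7) divides it; the quotient is a^3-6·a^2+6·a-176.
Then a = 8 is a root, so (a-8) divides it; the quotient is a^2+2·a+22.
The quadratic a^2+2·a+22 has discriminant -84 < 0 and is irreducible over ℤ.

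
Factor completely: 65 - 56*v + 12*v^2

(2*v - 5)*(6*v - 13)

Need a pair with product 12·65 = 780 and sum -56: that's -26 and -30.
Split the middle term: 12*v^2 - 26*v - 30*v + 65 = 2*v*(6*v - 13) - 5*(6*v - 13).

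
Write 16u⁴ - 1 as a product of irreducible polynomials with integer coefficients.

(2u + 1)(2u - 1)(4u² + 1)

Difference of squares twice: with A = 2u and B = 1, A⁴ − B⁴ = (A² − B²)(A² + B²), and A² − B² factors again.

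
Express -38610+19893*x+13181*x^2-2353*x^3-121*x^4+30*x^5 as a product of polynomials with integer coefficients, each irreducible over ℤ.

Trying the rational-root candidates, x = -13/6 is a root, so (6*x+13) divides it; the quotient is 5*x^4-31*x^3-325*x^2+2901*x-2970.
Next, x = 6/5 is a root, giving the factor (5*x-6) and quotient x^3-5*x^2-71*x+495.
Next, x = -9 is a root, so (x+9) is a factor; dividing leaves x^2-14*x+55.
The quadratic x^2-14*x+55 has discriminant -24 < 0 and is irreducible over ℤ.

(5*x-6)*(6*x+13)*(x+9)*(x^2-14*x+55)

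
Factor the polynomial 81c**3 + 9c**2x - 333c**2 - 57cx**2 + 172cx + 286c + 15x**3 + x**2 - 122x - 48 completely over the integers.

(9c - 3x - 8)(9c - 5x - 2)(c + x - 3)

Group: 9c(9c**2 + 6cx - 35c - 3x**2 + x + 24) + (-5x - 2)(9c**2 + 6cx - 35c - 3x**2 + x + 24); both groups contain (9c**2 + 6cx - 35c - 3x**2 + x + 24), so (9c - 5x - 2) is a factor with cofactor 9c**2 + 6cx - 35c - 3x**2 + x + 24.
The cofactor groups again: 9c**2 + 6cx - 35c - 3x**2 + x + 24 = c(9c - 3x - 8) + (x - 3)(9c - 3x - 8); both groups contain (9c - 3x - 8), giving (c + x - 3)(9c - 3x - 8).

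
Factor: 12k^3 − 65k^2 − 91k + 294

Among the possible rational roots, k = −7/3 is a root, so (3k + 7) divides it; the quotient is 4k^2 − 31k + 42.
The remaining quadratic factors as (4k − 7)(k − 6).

(3k + 7)(4k − 7)(k − 6)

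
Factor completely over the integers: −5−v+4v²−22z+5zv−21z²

−(7z−4v+5)(3z+v+1)

Group: −3z(7z−4v+5) + (−v−1)(7z−4v+5); both groups contain (7z−4v+5).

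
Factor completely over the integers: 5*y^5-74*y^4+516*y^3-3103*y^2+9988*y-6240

By the rational root theorem, y = 8 is a root, so (y-8) divides it; the quotient is 5*y^4-34*y^3+244*y^2-1151*y+780.
Then y = 5 is a root, so (y-5) is a factor; dividing leaves 5*y^3-9*y^2+199*y-156.
Next, y = 4/5 is a root, so (5*y-4) divides it; the quotient is y^2-y+39.
The quadratic y^2-y+39 has discriminant -155 < 0 and is irreducible over ℤ.

(5*y-4)*(y-5)*(y-8)*(y^2-y+39)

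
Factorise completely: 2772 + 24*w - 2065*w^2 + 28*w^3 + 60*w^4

(2*w - 11)*(5*w - 6)*(6*w + 7)*(w + 6)

Trying the rational-root candidates, w = 6/5 is a root, so (5*w - 6) divides it; the quotient is 12*w^3 + 20*w^2 - 389*w - 462.
Then w = 11/2 is a root, giving the factor (2*w - 11) and quotient 6*w^2 + 43*w + 42.
The remaining quadratic factors as (w + 6)(6*w + 7).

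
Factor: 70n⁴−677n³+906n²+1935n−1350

(2n−15)(5n−3)(7n+10)(n−3)

By the rational root theorem, n = 3/5 is a root, giving the factor (5n−3) and quotient 14n³−127n²+105n+450.
Then n = 3 is a root, so (n−3) is a factor; dividing leaves 14n²−85n−150.
The remaining quadratic factors as (7n+10)(2n−15).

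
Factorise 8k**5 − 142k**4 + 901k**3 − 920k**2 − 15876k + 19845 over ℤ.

(2k + 7)(4k − 5)(k − 9)(k**2 − 11k + 63)

Testing divisors of the constant over divisors of the leading coefficient, k = 5/4 is a root, giving the factor (4k − 5) and quotient 2k**4 − 33k**3 + 184k**2 − 3969.
Continuing, k = −7/2 is a root, so (2k + 7) divides it; the quotient is k**3 − 20k**2 + 162k − 567.
Next, k = 9 is a root, giving the factor (k − 9) and quotient k**2 − 11k + 63.
The quadratic k**2 − 11k + 63 has discriminant −131 < 0 and is irreducible over ℤ.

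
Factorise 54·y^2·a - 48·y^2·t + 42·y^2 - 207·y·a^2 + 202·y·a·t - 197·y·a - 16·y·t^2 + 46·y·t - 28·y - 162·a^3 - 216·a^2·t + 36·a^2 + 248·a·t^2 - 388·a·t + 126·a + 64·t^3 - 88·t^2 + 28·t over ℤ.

Group: 9·a·(6·y^2 - 23·y·a + 2·y·t - 4·y - 18·a^2 - 40·a·t + 18·a - 8·t^2 + 4·t) + (-8·t + 7)·(6·y^2 - 23·y·a + 2·y·t - 4·y - 18·a^2 - 40·a·t + 18·a - 8·t^2 + 4·t); both groups contain (6·y^2 - 23·y·a + 2·y·t - 4·y - 18·a^2 - 40·a·t + 18·a - 8·t^2 + 4·t), so (9·a - 8·t + 7) is a factor with cofactor 6·y^2 - 23·y·a + 2·y·t - 4·y - 18·a^2 - 40·a·t + 18·a - 8·t^2 + 4·t.
The cofactor groups again: 6·y^2 - 23·y·a + 2·y·t - 4·y - 18·a^2 - 40·a·t + 18·a - 8·t^2 + 4·t = 2·y·(3·y + 2·a + 4·t - 2) + (-9·a - 2·t)·(3·y + 2·a + 4·t - 2); both groups contain (3·y + 2·a + 4·t - 2), giving (2·y - 9·a - 2·t)·(3·y + 2·a + 4·t - 2).

(2·y - 9·a - 2·t)·(3·y + 2·a + 4·t - 2)·(9·a - 8·t + 7)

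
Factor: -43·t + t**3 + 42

(t + 7)·(t - 1)·(t - 6)

By the rational root theorem, t = 6 is a root, so (t - 6) divides it; the quotient is t**2 + 6·t - 7.
The remaining quadratic factors as (t + 7)(t - 1).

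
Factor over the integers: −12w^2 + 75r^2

Factor out 3, leaving 25r^2 − 4w^2, which is a difference of two squares.

3(5r + 2w)(5r − 2w)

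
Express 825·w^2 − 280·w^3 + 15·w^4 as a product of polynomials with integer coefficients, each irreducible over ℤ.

5·w^2·(3·w − 11)·(w − 15)

Pull out the common factor 5·w^2, then factor the remaining trinomial.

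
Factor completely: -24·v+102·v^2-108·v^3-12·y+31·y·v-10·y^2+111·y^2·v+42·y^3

(7·y-6·v+3)·(y+2·v)·(6·y+9·v-4)

Group: 7·y·(6·y^2+21·y·v-4·y+18·v^2-8·v) + (-6·v+3)·(6·y^2+21·y·v-4·y+18·v^2-8·v); both groups contain (6·y^2+21·y·v-4·y+18·v^2-8·v), so (7·y-6·v+3) is a factor with cofactor 6·y^2+21·y·v-4·y+18·v^2-8·v.
The cofactor groups again: 6·y^2+21·y·v-4·y+18·v^2-8·v = 6·y·(y+2·v) + (9·v-4)·(y+2·v); both groups contain (y+2·v), giving (6·y+9·v-4)·(y+2·v).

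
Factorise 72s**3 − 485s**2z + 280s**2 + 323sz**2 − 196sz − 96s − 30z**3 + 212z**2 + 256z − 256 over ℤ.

Group: s(72s**2 − 53sz − 8s + 5z**2 − 32z − 64) + (−6z + 4)(72s**2 − 53sz − 8s + 5z**2 − 32z − 64); both groups contain (72s**2 − 53sz − 8s + 5z**2 − 32z − 64), so (s − 6z + 4) is a factor with cofactor 72s**2 − 53sz − 8s + 5z**2 − 32z − 64.
The cofactor groups again: 72s**2 − 53sz − 8s + 5z**2 − 32z − 64 = 9s(8s − 5z − 8) + (−z + 8)(8s − 5z − 8); both groups contain (8s − 5z − 8), giving (9s − z + 8)(8s − 5z − 8).

(8s − 5z − 8)(9s − z + 8)(s − 6z + 4)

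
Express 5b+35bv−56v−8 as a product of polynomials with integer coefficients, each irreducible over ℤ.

Group as (35bv+5b) + (−56v−8) = 5b(7v+1) − 8(7v+1).
Both groups share the factor (7v+1).

(5b−8)(7v+1)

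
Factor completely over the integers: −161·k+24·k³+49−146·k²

Among the possible rational roots, k = −7/6 is a root, giving the factor (6·k+7) and quotient 4·k²−29·k+7.
The remaining quadratic factors as (4·k−1)(k−7).

(4·k−1)·(6·k+7)·(k−7)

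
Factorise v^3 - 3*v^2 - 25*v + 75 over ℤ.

(v + 5)*(v - 3)*(v - 5)

Among the possible rational roots, v = 3 is a root, so (v - 3) divides it; the quotient is v^2 - 25.
The remaining quadratic factors as (v - 5)(v + 5).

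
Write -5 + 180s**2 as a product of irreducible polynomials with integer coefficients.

5(6s + 1)(6s - 1)

Pull out the common factor 5; 36s**2 - 1 is a difference of squares.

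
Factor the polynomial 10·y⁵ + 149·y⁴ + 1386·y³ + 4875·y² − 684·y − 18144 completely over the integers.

Testing divisors of the constant over divisors of the leading coefficient, y = −9/2 is a root, so (2·y + 9) is a factor; dividing leaves 5·y⁴ + 52·y³ + 459·y² + 372·y − 2016.
Continuing, y = −3 is a root, so (y + 3) is a factor; dividing leaves 5·y³ + 37·y² + 348·y − 672.
Next, y = 8/5 is a root, so (5·y − 8) divides it; the quotient is y² + 9·y + 84.
The quadratic y² + 9·y + 84 has discriminant −255 < 0 and is irreducible over ℤ.

(2·y + 9)·(5·y − 8)·(y + 3)·(y² + 9·y + 84)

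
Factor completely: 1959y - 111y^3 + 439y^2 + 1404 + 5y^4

Trying the rational-root candidates, y = -1 is a root, so (y + 1) is a factor; dividing leaves 5y^3 - 116y^2 + 555y + 1404.
Next, y = -9/5 is a root, giving the factor (5y + 9) and quotient y^2 - 25y + 156.
The remaining quadratic factors as (y - 12)(y - 13).

(5y + 9)(y + 1)(y - 12)(y - 13)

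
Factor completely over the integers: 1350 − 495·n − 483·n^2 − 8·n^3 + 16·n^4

Testing divisors of the constant over divisors of the leading coefficient, n = −3 is a root, so (n + 3) is a factor; dividing leaves 16·n^3 − 56·n^2 − 315·n + 450.
Next, n = 5/4 is a root, giving the factor (4·n − 5) and quotient 4·n^2 − 9·n − 90.
The remaining quadratic factors as (4·n + 15)(n − 6).

(4·n + 15)·(4·n − 5)·(n + 3)·(n − 6)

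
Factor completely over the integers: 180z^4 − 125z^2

5z^2(6z + 5)(6z − 5)

Factor out 5z^2, leaving 36z^2 − 25, which is a difference of two squares.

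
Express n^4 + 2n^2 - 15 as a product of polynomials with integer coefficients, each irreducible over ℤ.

Substitute u = n^2 to get a quadratic in u, then factor.
n^2 + 5 is irreducible over ℤ (always positive, so no real roots).
n^2 - 3 is irreducible over ℤ (3 is not a perfect square).

(n^2 + 5)(n^2 - 3)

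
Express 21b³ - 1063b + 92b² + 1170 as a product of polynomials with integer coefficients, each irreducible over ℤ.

Testing divisors of the constant over divisors of the leading coefficient, b = 9/7 is a root, giving the factor (7b - 9) and quotient 3b² + 17b - 130.
The remaining quadratic factors as (3b - 13)(b + 10).

(3b - 13)(7b - 9)(b + 10)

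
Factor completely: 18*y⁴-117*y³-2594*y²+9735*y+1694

(3*y-11)*(6*y+1)*(y+11)*(y-14)

Trying the rational-root candidates, y = 14 is a root, giving the factor (y-14) and quotient 18*y³+135*y²-704*y-121.
Next, y = -1/6 is a root, so (6*y+1) divides it; the quotient is 3*y²+22*y-121.
The remaining quadratic factors as (3*y-11)(y+11).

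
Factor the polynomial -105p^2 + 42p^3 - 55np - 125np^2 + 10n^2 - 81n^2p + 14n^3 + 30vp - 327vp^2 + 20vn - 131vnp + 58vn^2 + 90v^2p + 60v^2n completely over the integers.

Group: 15v(4vn + 6vp + 2n^2 - 11np - 21p^2) + (7n - 2p + 5)(4vn + 6vp + 2n^2 - 11np - 21p^2); both groups contain (4vn + 6vp + 2n^2 - 11np - 21p^2), so (15v + 7n - 2p + 5) is a factor with cofactor 4vn + 6vp + 2n^2 - 11np - 21p^2.
The cofactor groups again: 4vn + 6vp + 2n^2 - 11np - 21p^2 = 2n(2v + n - 7p) + 3p(2v + n - 7p); both groups contain (2v + n - 7p), giving (2n + 3p)(2v + n - 7p).

(2n + 3p)(15v + 7n - 2p + 5)(2v + n - 7p)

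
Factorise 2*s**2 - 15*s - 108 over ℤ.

(2*s + 9)*(s - 12)

Need a pair with product 2·(-108) = -216 and sum -15: that's 9 and -24.
Split the middle term: 2*s**2 + 9*s - 24*s - 108 = s*(2*s + 9) - 12*(2*s + 9).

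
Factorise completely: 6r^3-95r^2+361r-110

Testing divisors of the constant over divisors of the leading coefficient, r = 11/2 is a root, so (2r-11) is a factor; dividing leaves 3r^2-31r+10.
The remaining quadratic factors as (r-10)(3r-1).

(2r-11)(3r-1)(r-10)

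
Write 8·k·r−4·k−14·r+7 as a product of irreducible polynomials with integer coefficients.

Group as (8·k·r−4·k) + (−14·r+7) = 4·k·(2·r−1) − 7·(2·r−1).
Both groups share the factor (2·r−1).

(2·r−1)·(4·k−7)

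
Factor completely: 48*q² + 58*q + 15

Need a pair with product 48·15 = 720 and sum 58: that's 40 and 18.
Split the middle term: 48*q² + 40*q + 18*q + 15 = 8*q*(6*q + 5) + 3*(6*q + 5).

(6*q + 5)*(8*q + 3)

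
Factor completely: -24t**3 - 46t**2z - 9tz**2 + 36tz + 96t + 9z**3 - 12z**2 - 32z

-(2t + 3z + 4)(3t - z)(4t + 3z - 8)

Group: 4t(-6t**2 - 7tz - 12t + 3z**2 + 4z) + (3z - 8)(-6t**2 - 7tz - 12t + 3z**2 + 4z); both groups contain (-6t**2 - 7tz - 12t + 3z**2 + 4z), so (4t + 3z - 8) is a factor with cofactor -6t**2 - 7tz - 12t + 3z**2 + 4z.
The cofactor groups again: -6t**2 - 7tz - 12t + 3z**2 + 4z = -3t(2t + 3z + 4) + z(2t + 3z + 4); both groups contain (2t + 3z + 4), giving -(3t - z)(2t + 3z + 4).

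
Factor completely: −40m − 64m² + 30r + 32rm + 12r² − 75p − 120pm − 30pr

Group: −2r(15p − 6r + 8m) + (−8m − 5)(15p − 6r + 8m); both groups contain (15p − 6r + 8m).

−(15p − 6r + 8m)(2r + 8m + 5)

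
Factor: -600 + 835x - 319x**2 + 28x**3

(4x - 5)(7x - 15)(x - 8)

Trying the rational-root candidates, x = 8 is a root, giving the factor (x - 8) and quotient 28x**2 - 95x + 75.
The remaining quadratic factors as (4x - 5)(7x - 15).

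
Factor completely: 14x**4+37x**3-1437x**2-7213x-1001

By the rational root theorem, x = -1/7 is a root, so (7x+1) divides it; the quotient is 2x**3+5x**2-206x-1001.
Next, x = 11 is a root, so (x-11) divides it; the quotient is 2x**2+27x+91.
The remaining quadratic factors as (x+7)(2x+13).

(2x+13)(7x+1)(x+7)(x-11)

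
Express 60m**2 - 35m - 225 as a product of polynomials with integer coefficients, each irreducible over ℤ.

5(3m + 5)(4m - 9)

Pull out the common factor 5, then factor the remaining trinomial.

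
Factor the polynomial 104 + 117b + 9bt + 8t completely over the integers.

(9b + 8)(t + 13)

Group as (9bt + 117b) + (8t + 104) = 9b(t + 13) + 8(t + 13).
Both groups share the factor (t + 13).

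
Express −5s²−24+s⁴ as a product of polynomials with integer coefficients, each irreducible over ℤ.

(s²+3)(s²−8)

Substitute u = s² to get a quadratic in u, then factor.
s²−8 is irreducible over ℤ (8 is not a perfect square).
s²+3 is irreducible over ℤ (always positive, so no real roots).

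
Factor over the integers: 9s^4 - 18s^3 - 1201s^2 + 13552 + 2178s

(3s + 8)(3s - 14)(s + 11)(s - 11)

By the rational root theorem, s = 11 is a root, so (s - 11) divides it; the quotient is 9s^3 + 81s^2 - 310s - 1232.
Next, s = 14/3 is a root, giving the factor (3s - 14) and quotient 3s^2 + 41s + 88.
The remaining quadratic factors as (s + 11)(3s + 8).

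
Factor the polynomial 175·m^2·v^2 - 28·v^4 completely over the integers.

Every term has a factor of 7·v^2. Then 25·m^2 - 4·v^2 = (5·m)² − (2·v)².

7·v^2·(5·m + 2·v)·(5·m - 2·v)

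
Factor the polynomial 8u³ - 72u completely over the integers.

8u(u + 3)(u - 3)

Pull out the common factor 8u; u² - 9 is a difference of squares.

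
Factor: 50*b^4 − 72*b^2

Factor out 2*b^2, leaving 25*b^2 − 36, which is a difference of two squares.

2*b^2*(5*b + 6)*(5*b − 6)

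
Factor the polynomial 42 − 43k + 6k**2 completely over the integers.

(6k − 7)(k − 6)

Need a pair with product 6·42 = 252 and sum −43: that's −36 and −7.
Split the middle term: 6k**2 − 36k − 7k + 42 = 6k(k − 6) − 7(k − 6).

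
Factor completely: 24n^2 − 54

Factor out 6, leaving 4n^2 − 9, which is a difference of two squares.

6(2n + 3)(2n − 3)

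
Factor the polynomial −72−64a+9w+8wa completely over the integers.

Group as (8wa+9w) + (−64a−72) = w(8a+9) − 8(8a+9).
Both groups share the factor (8a+9).

(8a+9)(w−8)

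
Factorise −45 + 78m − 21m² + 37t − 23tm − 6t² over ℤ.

Group: −2t(3t + 7m − 5) + (−3m + 9)(3t + 7m − 5); both groups contain (3t + 7m − 5).

−(2t + 3m − 9)(3t + 7m − 5)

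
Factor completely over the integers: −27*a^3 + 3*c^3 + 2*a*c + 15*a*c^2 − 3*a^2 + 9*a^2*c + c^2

Group: 9*a*(−3*a^2 + 2*a*c + c^2) + (3*c + 1)*(−3*a^2 + 2*a*c + c^2); both groups contain (−3*a^2 + 2*a*c + c^2), so (9*a + 3*c + 1) is a factor with cofactor −3*a^2 + 2*a*c + c^2.
The cofactor groups again: −3*a^2 + 2*a*c + c^2 = −a*(3*a + c) + c*(3*a + c); both groups contain (3*a + c), giving −(a − c)*(3*a + c).

−(3*a + c)*(9*a + 3*c + 1)*(a − c)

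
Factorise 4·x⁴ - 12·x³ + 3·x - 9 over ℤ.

(x - 3)·(4·x³ + 3)

Group as (4·x⁴ + 3·x) + (-12·x³ - 9) = x·(4·x³ + 3) - 3·(4·x³ + 3).
Both groups share the factor (4·x³ + 3).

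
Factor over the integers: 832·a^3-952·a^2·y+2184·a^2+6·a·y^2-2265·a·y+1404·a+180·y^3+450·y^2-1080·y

Group: 8·a·(104·a^2-41·a·y+156·a-30·y^2-120·y) + (-6·y+9)·(104·a^2-41·a·y+156·a-30·y^2-120·y); both groups contain (104·a^2-41·a·y+156·a-30·y^2-120·y), so (8·a-6·y+9) is a factor with cofactor 104·a^2-41·a·y+156·a-30·y^2-120·y.
The cofactor groups again: 104·a^2-41·a·y+156·a-30·y^2-120·y = 8·a·(13·a-10·y) + (3·y+12)·(13·a-10·y); both groups contain (13·a-10·y), giving (8·a+3·y+12)·(13·a-10·y).

(13·a-10·y)·(8·a+3·y+12)·(8·a-6·y+9)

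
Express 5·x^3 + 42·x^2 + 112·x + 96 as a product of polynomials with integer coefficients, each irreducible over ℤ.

By the rational root theorem, x = -12/5 is a root, so (5·x + 12) is a factor; dividing leaves x^2 + 6·x + 8.
The remaining quadratic factors as (x + 2)(x + 4).

(5·x + 12)·(x + 2)·(x + 4)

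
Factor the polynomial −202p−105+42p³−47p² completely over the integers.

(6p+7)(7p+5)(p−3)

Testing divisors of the constant over divisors of the leading coefficient, p = −5/7 is a root, so (7p+5) divides it; the quotient is 6p²−11p−21.
The remaining quadratic factors as (p−3)(6p+7).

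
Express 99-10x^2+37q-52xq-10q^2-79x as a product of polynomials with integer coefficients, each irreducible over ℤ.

-(10x+2q-11)(x+5q+9)

Group: -10x(x+5q+9) + (-2q+11)(x+5q+9); both groups contain (x+5q+9).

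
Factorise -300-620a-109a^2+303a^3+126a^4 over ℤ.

By the rational root theorem, a = -5/3 is a root, so (3a+5) divides it; the quotient is 42a^3+31a^2-88a-60.
Continuing, a = -2/3 is a root, so (3a+2) divides it; the quotient is 14a^2+a-30.
The remaining quadratic factors as (2a+3)(7a-10).

(2a+3)(3a+2)(3a+5)(7a-10)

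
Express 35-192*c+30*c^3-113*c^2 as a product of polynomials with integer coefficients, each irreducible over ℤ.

(5*c+7)*(6*c-1)*(c-5)

Trying the rational-root candidates, c = -7/5 is a root, so (5*c+7) is a factor; dividing leaves 6*c^2-31*c+5.
The remaining quadratic factors as (c-5)(6*c-1).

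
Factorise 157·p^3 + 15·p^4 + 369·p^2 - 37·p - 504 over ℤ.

(3·p + 8)·(5·p + 9)·(p + 7)·(p - 1)

Testing divisors of the constant over divisors of the leading coefficient, p = -7 is a root, giving the factor (p + 7) and quotient 15·p^3 + 52·p^2 + 5·p - 72.
Then p = 1 is a root, so (p - 1) divides it; the quotient is 15·p^2 + 67·p + 72.
The remaining quadratic factors as (5·p + 9)(3·p + 8).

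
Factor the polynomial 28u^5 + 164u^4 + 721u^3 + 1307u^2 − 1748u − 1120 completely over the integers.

(2u + 1)(2u + 7)(7u − 8)(u^2 + 3u + 20)

Among the possible rational roots, u = 8/7 is a root, so (7u − 8) is a factor; dividing leaves 4u^4 + 28u^3 + 135u^2 + 341u + 140.
Then u = −1/2 is a root, so (2u + 1) divides it; the quotient is 2u^3 + 13u^2 + 61u + 140.
Continuing, u = −7/2 is a root, giving the factor (2u + 7) and quotient u^2 + 3u + 20.
The quadratic u^2 + 3u + 20 has discriminant −71 < 0 and is irreducible over ℤ.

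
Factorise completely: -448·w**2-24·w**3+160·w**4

8·w**2·(4·w-7)·(5·w+8)

Pull out the common factor 8·w**2, then factor the remaining trinomial.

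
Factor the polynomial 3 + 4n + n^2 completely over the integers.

Two integers with product 3 and sum 4 are 1 and 3.

(n + 1)(n + 3)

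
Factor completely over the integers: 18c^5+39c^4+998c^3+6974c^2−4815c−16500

By the rational root theorem, c = −11/2 is a root, giving the factor (2c+11) and quotient 9c^4−30c^3+664c^2−165c−1500.
Then c = −4/3 is a root, so (3c+4) divides it; the quotient is 3c^3−14c^2+240c−375.
Continuing, c = 5/3 is a root, giving the factor (3c−5) and quotient c^2−3c+75.
The quadratic c^2−3c+75 has discriminant −291 < 0 and is irreducible over ℤ.

(2c+11)(3c+4)(3c−5)(c^2−3c+75)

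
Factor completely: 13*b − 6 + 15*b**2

(3*b − 1)*(5*b + 6)

Need a pair with product 15·(−6) = −90 and sum 13: that's 18 and −5.
Split the middle term: 15*b**2 + 18*b − 5*b − 6 = 3*b*(5*b + 6) − (5*b + 6).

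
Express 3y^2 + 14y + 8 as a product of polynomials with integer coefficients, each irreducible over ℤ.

(3y + 2)(y + 4)

Need a pair with product 3·8 = 24 and sum 14: that's 12 and 2.
Split the middle term: 3y^2 + 12y + 2y + 8 = 3y(y + 4) + 2(y + 4).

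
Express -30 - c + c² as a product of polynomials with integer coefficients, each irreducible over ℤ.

(c + 5)*(c - 6)

Two integers with product -30 and sum -1 are -6 and 5.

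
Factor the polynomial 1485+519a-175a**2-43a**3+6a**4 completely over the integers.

Among the possible rational roots, a = -3 is a root, so (a+3) is a factor; dividing leaves 6a**3-61a**2+8a+495.
Next, a = 9 is a root, so (a-9) is a factor; dividing leaves 6a**2-7a-55.
The remaining quadratic factors as (2a+5)(3a-11).

(2a+5)(3a-11)(a+3)(a-9)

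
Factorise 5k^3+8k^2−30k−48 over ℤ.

Group as (5k^3−30k) + (8k^2−48) = 5k(k^2−6) + 8(k^2−6).
Both groups share the factor (k^2−6).

(5k+8)(k^2−6)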